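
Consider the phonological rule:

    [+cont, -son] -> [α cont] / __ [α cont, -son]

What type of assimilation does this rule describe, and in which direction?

regressive manner assimilation

The shared variable α links the value of [cont] on the target to that of the neighbouring obstruent. [cont] distinguishes stops from fricatives — a manner-of-articulation feature — so this is manner assimilation.
Since the environment is written after the underscore, the trigger follows the target; the direction is regressive.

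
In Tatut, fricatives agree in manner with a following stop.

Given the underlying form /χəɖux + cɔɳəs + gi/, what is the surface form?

[χəɖukcɔɳətgi]

/x/ is a voiceless velar fricative. The following trigger /c/ is a stop, so /x/ must become a stop as well.
Changing only its manner to stop gives [k] — the voiceless velar stop.
At the second juncture, /s/ likewise becomes [t] adjacent to /g/.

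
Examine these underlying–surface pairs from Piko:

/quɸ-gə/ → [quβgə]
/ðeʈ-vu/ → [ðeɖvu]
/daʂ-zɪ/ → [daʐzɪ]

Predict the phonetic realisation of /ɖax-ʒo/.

The data show regressive voicing assimilation: /ɸ/ → [β] before /g/; /ʈ/ → [ɖ] before /v/; /ʂ/ → [ʐ] before /z/. In each pair only voicing changes, matching the following consonant, while place and manner stay constant.
/x/ is a voiceless velar fricative. The following trigger /ʒ/ is voiced, so /x/ must become voiced as well.
The voiced velar fricative is [ɣ], so /x/ → [ɣ].

[ɖaɣʒo]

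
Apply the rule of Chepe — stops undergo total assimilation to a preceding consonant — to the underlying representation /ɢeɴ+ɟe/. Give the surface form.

[ɢeɴɴe]

/ɟ/ is the segment targeted by the rule; it sits immediately after /ɴ/, so it assimilates completely and surfaces as [ɴ].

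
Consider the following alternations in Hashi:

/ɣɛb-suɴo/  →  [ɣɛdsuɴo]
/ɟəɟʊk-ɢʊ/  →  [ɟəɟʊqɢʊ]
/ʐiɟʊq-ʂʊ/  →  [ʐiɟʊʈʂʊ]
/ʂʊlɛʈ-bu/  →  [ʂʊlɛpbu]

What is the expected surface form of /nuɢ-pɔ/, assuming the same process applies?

The data show regressive place assimilation: /b/ → [d] before /s/; /k/ → [q] before /ɢ/; /q/ → [ʈ] before /ʂ/; /ʈ/ → [p] before /b/. In each pair only place changes, matching the following consonant, while manner and voice stay constant.
The rule targets /ɢ/ (voiced uvular stop), which sits before the trigger /p/ (bilabial).
Changing only its place to bilabial gives [b] — the voiced bilabial stop.

[nubpɔ]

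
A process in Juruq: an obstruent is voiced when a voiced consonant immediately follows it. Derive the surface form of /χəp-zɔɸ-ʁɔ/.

The rule targets /p/ (voiceless bilabial stop), which sits before the trigger /z/ (voiced).
Changing only its voicing to voiced gives [b] — the voiced bilabial stop.
At the second juncture, /ɸ/ likewise becomes [β] adjacent to /ʁ/.

[χəbzɔβʁɔ]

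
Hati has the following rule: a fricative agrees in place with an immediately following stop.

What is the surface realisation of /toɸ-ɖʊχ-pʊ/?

The rule targets /ɸ/ (voiceless bilabial fricative), which sits before the trigger /ɖ/ (retroflex).
Changing only its place to retroflex gives [ʂ] — the voiceless retroflex fricative.
At the second juncture, /χ/ likewise becomes [ɸ] adjacent to /p/.

[toʂɖʊɸpʊ]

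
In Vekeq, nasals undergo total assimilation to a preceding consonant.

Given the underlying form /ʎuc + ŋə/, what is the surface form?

/ŋ/ is the segment targeted by the rule; it sits immediately after /c/, so it assimilates completely and surfaces as [c].

[ʎuccə]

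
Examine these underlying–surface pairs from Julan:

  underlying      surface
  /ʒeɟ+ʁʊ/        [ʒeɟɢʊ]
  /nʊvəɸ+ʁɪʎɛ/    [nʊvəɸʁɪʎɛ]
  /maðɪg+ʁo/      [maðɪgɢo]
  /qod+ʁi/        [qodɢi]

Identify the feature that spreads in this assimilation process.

Underlying /ʁ/ is realised as [ɢ] next to /ɟ/; /ɟ/ itself does not change.
The change fricative → stop matches the manner of the preceding /ɟ/, identifying this as manner assimilation.
The same holds elsewhere in the data: /ʁ/ → [ɢ] after /g/ (fricative → stop, matching a stop); /ʁ/ → [ɢ] after /d/ (fricative → stop, matching a stop) — only manner changes, and always toward the preceding segment.
No alternation appears in [nʊvəɸʁɪʎɛ]: there the adjacent consonants already agree in manner (/ʁ/ and /ɸ/ are both fricatives), so this form is consistent with the same rule.

manner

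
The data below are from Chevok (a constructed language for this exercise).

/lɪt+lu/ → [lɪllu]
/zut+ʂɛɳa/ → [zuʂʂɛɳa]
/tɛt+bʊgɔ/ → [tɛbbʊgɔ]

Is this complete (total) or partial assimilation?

total assimilation

The segment that alternates is /t/, which surfaces as [l] when adjacent to /l/.
The output [l] is identical to the trigger /l/ — every feature (place, manner, voicing) has been copied — so this is total assimilation.
The remaining alternations confirm this: /t/ → [ʂ] before /ʂ/; /t/ → [b] before /b/ — in each case the output is a copy of the following consonant.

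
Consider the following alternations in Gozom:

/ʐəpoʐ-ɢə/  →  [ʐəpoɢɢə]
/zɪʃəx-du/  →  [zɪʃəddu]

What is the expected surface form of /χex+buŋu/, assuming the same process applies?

The data show regressive total assimilation (/ʐ/ → [ɢ] before /ɢ/; /x/ → [d] before /d/): in every case the target segment becomes identical to its following neighbour, copying more than a single feature.
/x/ is the segment targeted by the rule; it sits immediately before /b/, so it assimilates completely and surfaces as [b].

[χebbuŋu]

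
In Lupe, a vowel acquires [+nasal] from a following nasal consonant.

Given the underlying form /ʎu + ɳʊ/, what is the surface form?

/u/ sits next to the nasal /ɳ/ and is therefore nasalised to [ũ].

[ʎũɳʊ]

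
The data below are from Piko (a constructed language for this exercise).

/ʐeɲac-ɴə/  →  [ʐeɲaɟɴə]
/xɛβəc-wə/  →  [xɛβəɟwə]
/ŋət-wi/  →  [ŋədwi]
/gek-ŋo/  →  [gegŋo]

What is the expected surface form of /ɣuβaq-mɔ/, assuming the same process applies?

[ɣuβaɢmɔ]

The data show regressive voicing assimilation: /c/ → [ɟ] before /ɴ/; /c/ → [ɟ] before /w/; /t/ → [d] before /w/; /k/ → [g] before /ŋ/. In each pair only voicing changes, matching the following consonant, while place and manner stay constant.
/q/ is a voiceless uvular stop. The following trigger /m/ is voiced, so /q/ must become voiced as well.
A voiced uvular stop is [ɢ], so the surface segment is [ɢ].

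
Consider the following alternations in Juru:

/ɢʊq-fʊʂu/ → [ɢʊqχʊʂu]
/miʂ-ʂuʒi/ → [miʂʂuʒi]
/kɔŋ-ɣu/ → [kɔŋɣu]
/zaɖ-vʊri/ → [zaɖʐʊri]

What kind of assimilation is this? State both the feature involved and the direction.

The segment that alternates is /f/, which surfaces as [χ] when adjacent to /q/.
The change labiodental → uvular matches the place of the preceding /q/, identifying this as place assimilation.
Manner and voice are unchanged, so the assimilation is partial, not total.
The other alternating form patterns the same way: /v/ → [ʐ] after /ɖ/ (labiodental → retroflex, matching retroflex) — only place changes, and always toward the preceding segment.
Nothing changes in [miʂʂuʒi], [kɔŋɣu]: there the adjacent consonants already agree in place (/ʂ/ and /ʂ/ are both retroflex; /ɣ/ and /ŋ/ are both velar), so these forms are consistent with the same rule.
Since the segment that changes follows the conditioning segment, the assimilation is progressive.

progressive place assimilation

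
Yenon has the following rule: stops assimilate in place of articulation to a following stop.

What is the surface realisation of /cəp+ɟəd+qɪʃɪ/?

[cəcɟəɢqɪʃɪ]

/p/ is a voiceless bilabial stop. The following trigger /ɟ/ is palatal, so /p/ must become palatal as well.
Changing only its place to palatal gives [c] — the voiceless palatal stop.
At the second juncture, /d/ likewise becomes [ɢ] adjacent to /q/.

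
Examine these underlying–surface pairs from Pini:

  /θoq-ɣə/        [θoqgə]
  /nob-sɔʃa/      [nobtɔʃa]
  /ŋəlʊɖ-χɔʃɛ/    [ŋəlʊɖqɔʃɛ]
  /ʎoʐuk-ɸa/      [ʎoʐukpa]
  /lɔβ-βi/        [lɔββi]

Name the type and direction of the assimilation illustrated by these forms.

progressive manner assimilation

The segment that alternates is /ɣ/, which surfaces as [g] when adjacent to /q/.
The change fricative → stop matches the manner of the preceding /q/, identifying this as manner assimilation.
Place and voice are unchanged, so the assimilation is partial, not total.
The same holds elsewhere in the data: /s/ → [t] after /b/ (fricative → stop, matching a stop); /χ/ → [q] after /ɖ/ (fricative → stop, matching a stop); /ɸ/ → [p] after /k/ (fricative → stop, matching a stop) — only manner changes, and always toward the preceding segment.
Nothing changes in [lɔββi]: there the adjacent consonants already agree in manner (/β/ and /β/ are both fricatives), so this form is consistent with the same rule.
The trigger is the preceding segment, so the direction is progressive (perseverative).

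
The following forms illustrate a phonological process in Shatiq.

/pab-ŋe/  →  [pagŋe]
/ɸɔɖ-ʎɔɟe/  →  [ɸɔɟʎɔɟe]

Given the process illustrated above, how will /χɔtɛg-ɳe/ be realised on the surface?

The data show regressive place assimilation: /b/ → [g] before /ŋ/; /ɖ/ → [ɟ] before /ʎ/. In each pair only place changes, matching the following consonant, while manner and voice stay constant.
/g/ is a voiced velar stop. The following trigger /ɳ/ is retroflex, so /g/ must become retroflex as well.
Changing only its place to retroflex gives [ɖ] — the voiced retroflex stop.

[χɔtɛɖɳe]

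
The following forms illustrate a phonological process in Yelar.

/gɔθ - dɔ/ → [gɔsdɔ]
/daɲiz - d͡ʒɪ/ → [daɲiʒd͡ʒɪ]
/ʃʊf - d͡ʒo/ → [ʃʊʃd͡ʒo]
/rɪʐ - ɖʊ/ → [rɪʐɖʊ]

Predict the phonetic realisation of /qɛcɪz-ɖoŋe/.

The data show regressive place assimilation: /θ/ → [s] before /d/; /z/ → [ʒ] before /d͡ʒ/; /f/ → [ʃ] before /d͡ʒ/. In each pair only place changes, matching the following consonant, while manner and voice stay constant.
No alternation appears in [rɪʐɖʊ]: there the adjacent consonants already agree in place (/ʐ/ and /ɖ/ are both retroflex), so this form is consistent with the same rule.
The rule targets /z/ (voiced alveolar fricative), which sits before the trigger /ɖ/ (retroflex).
Changing only its place to retroflex gives [ʐ] — the voiced retroflex fricative.

[qɛcɪʐɖoŋe]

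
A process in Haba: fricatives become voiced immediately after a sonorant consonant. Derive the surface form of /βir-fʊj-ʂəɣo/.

[βirvʊjʐəɣo]

The rule targets /f/ (voiceless labiodental fricative), which sits after the trigger /r/ (voiced).
Changing only its voicing to voiced gives [v] — the voiced labiodental fricative.
At the second juncture, /ʂ/ likewise becomes [ʐ] adjacent to /j/.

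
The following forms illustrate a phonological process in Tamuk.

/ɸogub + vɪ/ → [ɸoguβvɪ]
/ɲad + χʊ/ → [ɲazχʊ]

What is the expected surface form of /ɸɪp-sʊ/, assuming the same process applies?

The data show regressive manner assimilation: /b/ → [β] before /v/; /d/ → [z] before /χ/. In each pair only manner changes, matching the following consonant, while place and voice stay constant.
/p/ is a voiceless bilabial stop. The following trigger /s/ is a fricative, so /p/ must become a fricative as well.
The voiceless bilabial fricative is [ɸ], so /p/ → [ɸ].

[ɸɪɸsʊ]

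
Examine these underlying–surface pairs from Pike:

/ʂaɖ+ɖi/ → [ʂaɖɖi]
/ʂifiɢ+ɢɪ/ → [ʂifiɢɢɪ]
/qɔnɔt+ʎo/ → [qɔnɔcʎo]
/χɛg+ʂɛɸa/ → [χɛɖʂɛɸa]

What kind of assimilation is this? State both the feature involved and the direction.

regressive place assimilation

Comparing underlying and surface forms, /t/ → [c] is the alternation; the neighbouring /ʎ/ is constant.
/t/ is alveolar while /ʎ/ is palatal; the output [c] is palatal, matching the trigger — so the feature that spreads is place.
Manner and voice are unchanged, so the assimilation is partial, not total.
The other alternating form patterns the same way: /g/ → [ɖ] before /ʂ/ (velar → retroflex, matching retroflex) — only place changes, and always toward the following segment.
Nothing changes in [ʂaɖɖi], [ʂifiɢɢɪ]: there the adjacent consonants already agree in place (/ɖ/ and /ɖ/ are both retroflex; /ɢ/ and /ɢ/ are both uvular), so these forms are consistent with the same rule.
Since the segment that changes precedes the conditioning segment, the assimilation is regressive.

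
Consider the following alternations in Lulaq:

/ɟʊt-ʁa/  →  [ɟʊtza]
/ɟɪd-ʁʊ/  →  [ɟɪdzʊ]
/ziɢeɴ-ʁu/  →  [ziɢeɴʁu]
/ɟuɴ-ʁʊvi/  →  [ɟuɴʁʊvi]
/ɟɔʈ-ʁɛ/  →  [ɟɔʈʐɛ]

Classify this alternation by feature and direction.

progressive place assimilation

Comparing underlying and surface forms, /ʁ/ → [z] is the alternation; the neighbouring /t/ is constant.
The change uvular → alveolar matches the place of the preceding /t/, identifying this as place assimilation.
Manner and voice are unchanged, so the assimilation is partial, not total.
The same holds elsewhere in the data: /ʁ/ → [z] after /d/ (uvular → alveolar, matching alveolar); /ʁ/ → [ʐ] after /ʈ/ (uvular → retroflex, matching retroflex) — only place changes, and always toward the preceding segment.
No alternation appears in [ziɢeɴʁu], [ɟuɴʁʊvi]: there the adjacent consonants already agree in place (/ʁ/ and /ɴ/ are both uvular; /ʁ/ and /ɴ/ are both uvular), so these forms are consistent with the same rule.
Since the segment that changes follows the conditioning segment, the assimilation is progressive.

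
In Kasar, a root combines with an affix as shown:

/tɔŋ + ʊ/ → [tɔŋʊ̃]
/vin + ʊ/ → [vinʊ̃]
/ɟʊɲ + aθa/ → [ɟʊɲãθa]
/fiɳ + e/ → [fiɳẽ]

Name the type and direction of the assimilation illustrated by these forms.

The vowel /ʊ/ surfaces as nasalised [ʊ̃] next to the preceding nasal /ŋ/ — it has acquired the [+nasal] feature of its neighbour.
Likewise in the remaining data: /ʊ/ → [ʊ̃] after /n/; /a/ → [ã] after /ɲ/; /e/ → [ẽ] after /ɳ/ — each time a vowel is nasalised next to a preceding nasal.
Because the conditioning nasal is to the left of the vowel that changes, the process is progressive (perseverative).

progressive nasality assimilation (vowel nasalisation)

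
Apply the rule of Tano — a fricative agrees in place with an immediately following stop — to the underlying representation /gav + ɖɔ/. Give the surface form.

[gaʐɖɔ]

The rule targets /v/ (voiced labiodental fricative), which sits before the trigger /ɖ/ (retroflex).
Changing only its place to retroflex gives [ʐ] — the voiced retroflex fricative.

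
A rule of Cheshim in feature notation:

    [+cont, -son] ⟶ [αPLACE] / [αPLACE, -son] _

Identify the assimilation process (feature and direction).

The shared variable α links the value of the place features (abbreviated [PLACE]) on the target to the same value on the neighbouring segment, so place is the feature that assimilates.
The conditioning segment sits to the left of the focus bar, meaning the trigger precedes the segment that changes — progressive assimilation.

progressive place assimilation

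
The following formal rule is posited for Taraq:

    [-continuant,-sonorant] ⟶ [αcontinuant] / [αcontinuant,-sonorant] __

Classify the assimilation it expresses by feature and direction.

The rule copies [continuant] (continuancy) from the environment onto the target stops; since [±continuant] encodes the stop/fricative manner contrast, the assimilating dimension is manner.
The conditioning segment sits to the left of the focus bar, meaning the trigger precedes the segment that changes — progressive assimilation.

progressive manner assimilation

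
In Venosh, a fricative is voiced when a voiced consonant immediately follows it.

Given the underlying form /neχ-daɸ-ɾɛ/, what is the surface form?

The rule targets /χ/ (voiceless uvular fricative), which sits before the trigger /d/ (voiced).
The voiced uvular fricative is [ʁ], so /χ/ → [ʁ].
The same rule applies at the second boundary: /ɸ/ → [β] next to /ɾ/.

[neʁdaβɾɛ]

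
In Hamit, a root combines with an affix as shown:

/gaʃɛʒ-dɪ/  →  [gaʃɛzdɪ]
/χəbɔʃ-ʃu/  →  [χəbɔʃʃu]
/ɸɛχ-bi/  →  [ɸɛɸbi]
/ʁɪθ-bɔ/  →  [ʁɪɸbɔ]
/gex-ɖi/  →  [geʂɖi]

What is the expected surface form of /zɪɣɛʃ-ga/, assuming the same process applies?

The data show regressive place assimilation: /ʒ/ → [z] before /d/; /χ/ → [ɸ] before /b/; /θ/ → [ɸ] before /b/; /x/ → [ʂ] before /ɖ/. In each pair only place changes, matching the following consonant, while manner and voice stay constant.
No alternation appears in [χəbɔʃʃu]: there the adjacent consonants already agree in place (/ʃ/ and /ʃ/ are both postalveolar), so this form is consistent with the same rule.
The rule targets /ʃ/ (voiceless postalveolar fricative), which sits before the trigger /g/ (velar).
A voiceless velar fricative is [x], so the surface segment is [x].

[zɪɣɛxga]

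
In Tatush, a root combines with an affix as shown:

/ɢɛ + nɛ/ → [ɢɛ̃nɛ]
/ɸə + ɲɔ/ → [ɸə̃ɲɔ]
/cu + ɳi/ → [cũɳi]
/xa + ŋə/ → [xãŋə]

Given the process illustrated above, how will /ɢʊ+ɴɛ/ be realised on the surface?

The data show regressive nasality assimilation (vowel nasalisation): /ɛ/ → [ɛ̃] before /n/; /ə/ → [ə̃] before /ɲ/; /u/ → [ũ] before /ɳ/; /a/ → [ã] before /ŋ/ — a vowel is nasalised by an immediately following nasal consonant.
/ʊ/ sits next to the nasal /ɴ/ and is therefore nasalised to [ʊ̃].

[ɢʊ̃ɴɛ]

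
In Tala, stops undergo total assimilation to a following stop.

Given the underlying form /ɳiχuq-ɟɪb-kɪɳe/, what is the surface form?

[ɳiχuɟɟɪkkɪɳe]

/q/ is the segment targeted by the rule; it sits immediately before /ɟ/, so it assimilates completely and surfaces as [ɟ].
At the second juncture, /b/ likewise becomes [k] adjacent to /k/.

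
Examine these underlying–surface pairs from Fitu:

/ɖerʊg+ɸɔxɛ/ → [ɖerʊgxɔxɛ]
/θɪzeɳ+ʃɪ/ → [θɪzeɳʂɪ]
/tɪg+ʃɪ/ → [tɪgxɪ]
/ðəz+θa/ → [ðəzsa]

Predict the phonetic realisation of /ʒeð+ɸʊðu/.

[ʒeðθʊðu]

The data show progressive place assimilation: /ɸ/ → [x] after /g/; /ʃ/ → [ʂ] after /ɳ/; /ʃ/ → [x] after /g/; /θ/ → [s] after /z/. In each pair only place changes, matching the preceding consonant, while manner and voice stay constant.
The rule targets /ɸ/ (voiceless bilabial fricative), which sits after the trigger /ð/ (dental).
Changing only its place to dental gives [θ] — the voiceless dental fricative.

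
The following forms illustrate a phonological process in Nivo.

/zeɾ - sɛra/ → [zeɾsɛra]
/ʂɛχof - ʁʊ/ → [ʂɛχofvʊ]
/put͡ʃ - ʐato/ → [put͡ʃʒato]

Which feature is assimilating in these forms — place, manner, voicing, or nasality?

Comparing underlying and surface forms, /ʁ/ → [v] is the alternation; the neighbouring /f/ is constant.
The change uvular → labiodental matches the place of the preceding /f/, identifying this as place assimilation.
The same holds elsewhere in the data: /ʐ/ → [ʒ] after /t͡ʃ/ (retroflex → postalveolar, matching postalveolar) — only place changes, and always toward the preceding segment.
No alternation appears in [zeɾsɛra]: there the adjacent consonants already agree in place (/s/ and /ɾ/ are both alveolar), so this form is consistent with the same rule.

place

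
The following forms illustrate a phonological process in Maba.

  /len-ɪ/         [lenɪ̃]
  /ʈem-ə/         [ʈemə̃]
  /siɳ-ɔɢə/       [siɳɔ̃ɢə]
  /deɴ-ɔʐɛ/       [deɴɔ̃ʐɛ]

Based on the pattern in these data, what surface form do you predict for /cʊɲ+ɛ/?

[cʊɲɛ̃]

The data show progressive nasality assimilation (vowel nasalisation): /ɪ/ → [ɪ̃] after /n/; /ə/ → [ə̃] after /m/; /ɔ/ → [ɔ̃] after /ɳ/; /ɔ/ → [ɔ̃] after /ɴ/ — a vowel is nasalised by an immediately preceding nasal consonant.
The vowel /ɛ/ is adjacent to the preceding nasal /ɲ/, so it acquires [+nasal] and surfaces as [ɛ̃].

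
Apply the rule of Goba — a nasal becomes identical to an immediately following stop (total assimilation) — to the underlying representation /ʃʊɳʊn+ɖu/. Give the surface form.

/n/ is the segment targeted by the rule; it sits immediately before /ɖ/, so it assimilates completely and surfaces as [ɖ].

[ʃʊɳʊɖɖu]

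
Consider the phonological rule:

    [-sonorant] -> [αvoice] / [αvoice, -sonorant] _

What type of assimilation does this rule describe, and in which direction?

The rule copies [voice] from the environment onto the target, so the assimilating feature is voicing.
The conditioning segment sits to the left of the focus bar, meaning the trigger precedes the segment that changes — progressive assimilation.

progressive voicing assimilation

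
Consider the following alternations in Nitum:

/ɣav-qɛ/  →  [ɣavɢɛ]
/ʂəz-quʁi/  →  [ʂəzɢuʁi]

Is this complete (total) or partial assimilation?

The segment that alternates is /q/, which surfaces as [ɢ] when adjacent to /v/.
The change voiceless → voiced matches the voicing of the preceding /v/, identifying this as voicing assimilation.
Place and manner are unchanged, so the assimilation is partial, not total.
The same holds elsewhere in the data: /q/ → [ɢ] after /z/ (voiceless → voiced, matching voiced) — only voicing changes, and always toward the preceding segment.

partial assimilation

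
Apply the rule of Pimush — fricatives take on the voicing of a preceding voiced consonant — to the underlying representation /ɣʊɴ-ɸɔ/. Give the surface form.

[ɣʊɴβɔ]

The rule targets /ɸ/ (voiceless bilabial fricative), which sits after the trigger /ɴ/ (voiced).
Changing only its voicing to voiced gives [β] — the voiced bilabial fricative.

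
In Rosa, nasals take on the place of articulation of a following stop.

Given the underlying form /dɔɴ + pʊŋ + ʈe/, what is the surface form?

[dɔmpʊɳʈe]

/ɴ/ is a voiced uvular nasal. The following trigger /p/ is bilabial, so /ɴ/ must become bilabial as well.
The voiced bilabial nasal is [m], so /ɴ/ → [m].
The same rule applies at the second boundary: /ŋ/ → [ɳ] next to /ʈ/.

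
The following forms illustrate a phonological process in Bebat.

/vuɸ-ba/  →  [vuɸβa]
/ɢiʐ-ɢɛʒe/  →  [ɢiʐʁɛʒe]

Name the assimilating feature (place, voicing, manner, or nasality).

Comparing underlying and surface forms, /b/ → [β] is the alternation; the neighbouring /ɸ/ is constant.
/b/ is a stop while /ɸ/ is a fricative; the output [β] is a fricative, matching the trigger — so the feature that spreads is manner.
Checking the remaining alternation: /ɢ/ → [ʁ] after /ʐ/ (stop → fricative, matching a fricative) — only manner changes, and always toward the preceding segment.

manner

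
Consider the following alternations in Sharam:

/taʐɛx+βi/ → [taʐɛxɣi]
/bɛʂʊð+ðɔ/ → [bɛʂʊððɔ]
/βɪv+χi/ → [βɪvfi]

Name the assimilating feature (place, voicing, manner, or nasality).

Comparing underlying and surface forms, /β/ → [ɣ] is the alternation; the neighbouring /x/ is constant.
/β/ is bilabial while /x/ is velar; the output [ɣ] is velar, matching the trigger — so the feature that spreads is place.
The same holds elsewhere in the data: /χ/ → [f] after /v/ (uvular → labiodental, matching labiodental) — only place changes, and always toward the preceding segment.
Nothing changes in [bɛʂʊððɔ]: there the adjacent consonants already agree in place (/ð/ and /ð/ are both dental), so this form is consistent with the same rule.

place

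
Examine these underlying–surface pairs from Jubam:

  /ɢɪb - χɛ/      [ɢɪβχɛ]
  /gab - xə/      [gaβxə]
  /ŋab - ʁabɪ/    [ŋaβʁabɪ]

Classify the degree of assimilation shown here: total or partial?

partial assimilation

The segment that alternates is /b/, which surfaces as [β] when adjacent to /χ/.
The change stop → fricative matches the manner of the following /χ/, identifying this as manner assimilation.
Place and voice are unchanged, so the assimilation is partial, not total.
The same holds elsewhere in the data: /b/ → [β] before /x/ (stop → fricative, matching a fricative); /b/ → [β] before /ʁ/ (stop → fricative, matching a fricative) — only manner changes, and always toward the following segment.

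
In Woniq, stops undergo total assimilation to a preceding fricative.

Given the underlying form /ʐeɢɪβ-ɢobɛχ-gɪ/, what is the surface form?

[ʐeɢɪββobɛχχɪ]

/ɢ/ is the segment targeted by the rule; it sits immediately after /β/, so it assimilates completely and surfaces as [β].
At the second juncture, /g/ likewise becomes [χ] adjacent to /χ/.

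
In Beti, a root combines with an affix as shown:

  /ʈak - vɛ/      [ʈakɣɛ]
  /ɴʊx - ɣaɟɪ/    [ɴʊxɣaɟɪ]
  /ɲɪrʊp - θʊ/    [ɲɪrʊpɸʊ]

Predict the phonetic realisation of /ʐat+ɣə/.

The data show progressive place assimilation: /v/ → [ɣ] after /k/; /θ/ → [ɸ] after /p/. In each pair only place changes, matching the preceding consonant, while manner and voice stay constant.
No alternation appears in [ɴʊxɣaɟɪ]: there the adjacent consonants already agree in place (/ɣ/ and /x/ are both velar), so this form is consistent with the same rule.
/ɣ/ is a voiced velar fricative. The preceding trigger /t/ is alveolar, so /ɣ/ must become alveolar as well.
A voiced alveolar fricative is [z], so the surface segment is [z].

[ʐatzə]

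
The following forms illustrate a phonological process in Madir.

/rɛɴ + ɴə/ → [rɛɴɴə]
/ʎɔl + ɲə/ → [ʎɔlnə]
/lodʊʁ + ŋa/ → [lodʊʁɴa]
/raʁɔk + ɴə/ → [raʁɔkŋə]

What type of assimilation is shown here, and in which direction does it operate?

progressive place assimilation

Comparing underlying and surface forms, /ɲ/ → [n] is the alternation; the neighbouring /l/ is constant.
The change palatal → alveolar matches the place of the preceding /l/, identifying this as place assimilation.
Manner and voice are unchanged, so the assimilation is partial, not total.
The same holds elsewhere in the data: /ŋ/ → [ɴ] after /ʁ/ (velar → uvular, matching uvular); /ɴ/ → [ŋ] after /k/ (uvular → velar, matching velar) — only place changes, and always toward the preceding segment.
Nothing changes in [rɛɴɴə]: there the adjacent consonants already agree in place (/ɴ/ and /ɴ/ are both uvular), so this form is consistent with the same rule.
Since the segment that changes follows the conditioning segment, the assimilation is progressive.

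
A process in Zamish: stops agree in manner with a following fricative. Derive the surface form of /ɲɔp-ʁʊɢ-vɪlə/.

/p/ is a voiceless bilabial stop. The following trigger /ʁ/ is a fricative, so /p/ must become a fricative as well.
Changing only its manner to fricative gives [ɸ] — the voiceless bilabial fricative.
At the second juncture, /ɢ/ likewise becomes [ʁ] adjacent to /v/.

[ɲɔɸʁʊʁvɪlə]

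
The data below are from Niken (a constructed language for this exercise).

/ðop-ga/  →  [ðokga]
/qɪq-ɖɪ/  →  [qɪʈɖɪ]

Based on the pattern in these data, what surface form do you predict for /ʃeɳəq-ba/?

[ʃeɳəpba]

The data show regressive place assimilation: /p/ → [k] before /g/; /q/ → [ʈ] before /ɖ/. In each pair only place changes, matching the following consonant, while manner and voice stay constant.
The rule targets /q/ (voiceless uvular stop), which sits before the trigger /b/ (bilabial).
Changing only its place to bilabial gives [p] — the voiceless bilabial stop.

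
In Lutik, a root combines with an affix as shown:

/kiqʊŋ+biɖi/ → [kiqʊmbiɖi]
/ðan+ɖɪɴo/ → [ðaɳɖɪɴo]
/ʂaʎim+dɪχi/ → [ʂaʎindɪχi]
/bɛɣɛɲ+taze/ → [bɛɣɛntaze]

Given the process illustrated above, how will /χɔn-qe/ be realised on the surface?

[χɔɴqe]

The data show regressive place assimilation: /ŋ/ → [m] before /b/; /n/ → [ɳ] before /ɖ/; /m/ → [n] before /d/; /ɲ/ → [n] before /t/. In each pair only place changes, matching the following consonant, while manner and voice stay constant.
The rule targets /n/ (voiced alveolar nasal), which sits before the trigger /q/ (uvular).
Changing only its place to uvular gives [ɴ] — the voiced uvular nasal.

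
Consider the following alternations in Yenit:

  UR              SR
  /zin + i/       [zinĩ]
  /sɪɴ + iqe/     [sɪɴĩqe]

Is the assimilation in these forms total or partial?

partial assimilation

The vowel /i/ surfaces as nasalised [ĩ] next to the preceding nasal /n/ — it has acquired the [+nasal] feature of its neighbour.
The other form shows the same pattern: /i/ → [ĩ] after /ɴ/ — each time a vowel is nasalised next to a preceding nasal.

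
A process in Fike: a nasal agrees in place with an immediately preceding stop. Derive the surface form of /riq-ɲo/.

[riqɴo]

/ɲ/ is a voiced palatal nasal. The preceding trigger /q/ is uvular, so /ɲ/ must become uvular as well.
The voiced uvular nasal is [ɴ], so /ɲ/ → [ɴ].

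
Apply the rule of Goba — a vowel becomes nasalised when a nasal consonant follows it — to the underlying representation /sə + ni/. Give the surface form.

/ə/ sits next to the nasal /n/ and is therefore nasalised to [ə̃].

[sə̃ni]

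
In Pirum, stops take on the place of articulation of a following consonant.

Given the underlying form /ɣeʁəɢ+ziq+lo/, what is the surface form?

/ɢ/ is a voiced uvular stop. The following trigger /z/ is alveolar, so /ɢ/ must become alveolar as well.
Changing only its place to alveolar gives [d] — the voiced alveolar stop.
At the second juncture, /q/ likewise becomes [t] adjacent to /l/.

[ɣeʁədzitlo]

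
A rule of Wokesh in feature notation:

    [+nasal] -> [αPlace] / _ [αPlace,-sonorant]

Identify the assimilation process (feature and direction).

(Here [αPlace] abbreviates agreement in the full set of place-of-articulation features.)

regressive place assimilation

The rule copies the place features (abbreviated [Place]) from the environment onto the target, so the assimilating feature is place.
The conditioning segment sits to the right of the focus bar, meaning the trigger follows the segment that changes — regressive assimilation.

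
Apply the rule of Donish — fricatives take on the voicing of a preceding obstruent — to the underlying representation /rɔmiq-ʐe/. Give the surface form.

[rɔmiqʂe]

/ʐ/ is a voiced retroflex fricative. The preceding trigger /q/ is voiceless, so /ʐ/ must become voiceless as well.
A voiceless retroflex fricative is [ʂ], so the surface segment is [ʂ].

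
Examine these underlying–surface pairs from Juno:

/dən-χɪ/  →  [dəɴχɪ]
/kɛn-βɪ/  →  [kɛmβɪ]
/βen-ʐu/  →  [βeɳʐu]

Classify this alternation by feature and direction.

The segment that alternates is /n/, which surfaces as [ɴ] when adjacent to /χ/.
/n/ is alveolar while /χ/ is uvular; the output [ɴ] is uvular, matching the trigger — so the feature that spreads is place.
Manner and voice are unchanged, so the assimilation is partial, not total.
The other alternating forms pattern the same way: /n/ → [m] before /β/ (alveolar → bilabial, matching bilabial); /n/ → [ɳ] before /ʐ/ (alveolar → retroflex, matching retroflex) — only place changes, and always toward the following segment.
The trigger is the following segment, so the direction is regressive (anticipatory).

regressive place assimilation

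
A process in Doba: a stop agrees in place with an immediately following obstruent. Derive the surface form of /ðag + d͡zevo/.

The rule targets /g/ (voiced velar stop), which sits before the trigger /d͡z/ (alveolar).
The voiced alveolar stop is [d], so /g/ → [d].

[ðadd͡zevo]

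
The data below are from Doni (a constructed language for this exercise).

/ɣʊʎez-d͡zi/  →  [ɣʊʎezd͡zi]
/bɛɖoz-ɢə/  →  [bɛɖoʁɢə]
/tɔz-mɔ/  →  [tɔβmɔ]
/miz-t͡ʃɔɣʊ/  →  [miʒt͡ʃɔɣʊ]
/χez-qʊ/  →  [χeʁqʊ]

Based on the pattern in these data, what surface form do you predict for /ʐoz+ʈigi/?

The data show regressive place assimilation: /z/ → [ʁ] before /ɢ/; /z/ → [β] before /m/; /z/ → [ʒ] before /t͡ʃ/; /z/ → [ʁ] before /q/. In each pair only place changes, matching the following consonant, while manner and voice stay constant.
No alternation appears in [ɣʊʎezd͡zi]: there the adjacent consonants already agree in place (/z/ and /d͡z/ are both alveolar), so this form is consistent with the same rule.
The rule targets /z/ (voiced alveolar fricative), which sits before the trigger /ʈ/ (retroflex).
The voiced retroflex fricative is [ʐ], so /z/ → [ʐ].

[ʐoʐʈigi]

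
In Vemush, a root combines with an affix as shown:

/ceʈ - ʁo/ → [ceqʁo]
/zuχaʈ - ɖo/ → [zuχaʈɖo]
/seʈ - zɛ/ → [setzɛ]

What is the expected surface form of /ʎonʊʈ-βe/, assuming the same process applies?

The data show regressive place assimilation: /ʈ/ → [q] before /ʁ/; /ʈ/ → [t] before /z/. In each pair only place changes, matching the following consonant, while manner and voice stay constant.
No alternation appears in [zuχaʈɖo]: there the adjacent consonants already agree in place (/ʈ/ and /ɖ/ are both retroflex), so this form is consistent with the same rule.
The rule targets /ʈ/ (voiceless retroflex stop), which sits before the trigger /β/ (bilabial).
The voiceless bilabial stop is [p], so /ʈ/ → [p].

[ʎonʊpβe]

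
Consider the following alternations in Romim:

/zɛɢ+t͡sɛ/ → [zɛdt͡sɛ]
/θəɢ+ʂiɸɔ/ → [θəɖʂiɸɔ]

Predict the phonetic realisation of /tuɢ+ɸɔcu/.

The data show regressive place assimilation: /ɢ/ → [d] before /t͡s/; /ɢ/ → [ɖ] before /ʂ/. In each pair only place changes, matching the following consonant, while manner and voice stay constant.
/ɢ/ is a voiced uvular stop. The following trigger /ɸ/ is bilabial, so /ɢ/ must become bilabial as well.
Changing only its place to bilabial gives [b] — the voiced bilabial stop.

[tubɸɔcu]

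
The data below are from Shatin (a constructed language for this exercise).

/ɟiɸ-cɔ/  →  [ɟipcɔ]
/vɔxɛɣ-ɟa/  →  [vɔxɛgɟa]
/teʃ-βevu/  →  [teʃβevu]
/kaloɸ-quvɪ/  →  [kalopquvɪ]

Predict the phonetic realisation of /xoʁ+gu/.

[xoɢgu]

The data show regressive manner assimilation: /ɸ/ → [p] before /c/; /ɣ/ → [g] before /ɟ/; /ɸ/ → [p] before /q/. In each pair only manner changes, matching the following consonant, while place and voice stay constant.
Nothing changes in [teʃβevu]: there the adjacent consonants already agree in manner (/ʃ/ and /β/ are both fricatives), so this form is consistent with the same rule.
The rule targets /ʁ/ (voiced uvular fricative), which sits before the trigger /g/ (stop).
A voiced uvular stop is [ɢ], so the surface segment is [ɢ].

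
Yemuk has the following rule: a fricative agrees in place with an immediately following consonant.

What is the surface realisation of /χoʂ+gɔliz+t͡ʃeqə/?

[χoxgɔliʒt͡ʃeqə]

The rule targets /ʂ/ (voiceless retroflex fricative), which sits before the trigger /g/ (velar).
The voiceless velar fricative is [x], so /ʂ/ → [x].
At the second juncture, /z/ likewise becomes [ʒ] adjacent to /t͡ʃ/.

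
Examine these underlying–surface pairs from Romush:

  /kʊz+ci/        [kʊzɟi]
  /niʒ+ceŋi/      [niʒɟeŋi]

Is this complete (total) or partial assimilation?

partial assimilation

Underlying /c/ is realised as [ɟ] next to /z/; /z/ itself does not change.
The change voiceless → voiced matches the voicing of the preceding /z/, identifying this as voicing assimilation.
Place and manner are unchanged, so the assimilation is partial, not total.
The same holds elsewhere in the data: /c/ → [ɟ] after /ʒ/ (voiceless → voiced, matching voiced) — only voicing changes, and always toward the preceding segment.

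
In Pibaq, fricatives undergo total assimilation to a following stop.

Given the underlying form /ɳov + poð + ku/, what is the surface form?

/v/ is the segment targeted by the rule; it sits immediately before /p/, so it assimilates completely and surfaces as [p].
At the second juncture, /ð/ likewise becomes [k] adjacent to /k/.

[ɳoppokku]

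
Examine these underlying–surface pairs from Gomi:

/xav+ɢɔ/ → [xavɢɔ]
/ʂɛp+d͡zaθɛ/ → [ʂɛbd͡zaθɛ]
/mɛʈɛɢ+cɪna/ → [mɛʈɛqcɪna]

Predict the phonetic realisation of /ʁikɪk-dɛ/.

The data show regressive voicing assimilation: /p/ → [b] before /d͡z/; /ɢ/ → [q] before /c/. In each pair only voicing changes, matching the following consonant, while place and manner stay constant.
Nothing changes in [xavɢɔ]: there the adjacent consonants already agree in voicing (/v/ and /ɢ/ are both voiced), so this form is consistent with the same rule.
The rule targets /k/ (voiceless velar stop), which sits before the trigger /d/ (voiced).
The voiced velar stop is [g], so /k/ → [g].

[ʁikɪgdɛ]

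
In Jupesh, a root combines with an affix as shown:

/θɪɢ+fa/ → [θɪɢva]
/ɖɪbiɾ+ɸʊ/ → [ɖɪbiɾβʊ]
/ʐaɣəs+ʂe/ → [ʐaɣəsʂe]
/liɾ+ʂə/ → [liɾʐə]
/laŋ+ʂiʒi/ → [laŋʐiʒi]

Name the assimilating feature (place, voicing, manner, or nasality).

Underlying /f/ is realised as [v] next to /ɢ/; /ɢ/ itself does not change.
/f/ is voiceless while /ɢ/ is voiced; the output [v] is voiced, matching the trigger — so the feature that spreads is voicing.
Checking the remaining alternations: /ɸ/ → [β] after /ɾ/ (voiceless → voiced, matching voiced); /ʂ/ → [ʐ] after /ɾ/ (voiceless → voiced, matching voiced); /ʂ/ → [ʐ] after /ŋ/ (voiceless → voiced, matching voiced) — only voicing changes, and always toward the preceding segment.
No alternation appears in [ʐaɣəsʂe]: there the adjacent consonants already agree in voicing (/ʂ/ and /s/ are both voiceless), so this form is consistent with the same rule.

voicing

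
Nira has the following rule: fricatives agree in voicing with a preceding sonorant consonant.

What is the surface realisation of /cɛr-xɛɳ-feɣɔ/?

[cɛrɣɛɳveɣɔ]

The rule targets /x/ (voiceless velar fricative), which sits after the trigger /r/ (voiced).
A voiced velar fricative is [ɣ], so the surface segment is [ɣ].
The same rule applies at the second boundary: /f/ → [v] next to /ɳ/.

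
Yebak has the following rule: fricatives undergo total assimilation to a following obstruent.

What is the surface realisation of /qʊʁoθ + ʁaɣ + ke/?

[qʊʁoʁʁakke]

/θ/ is the segment targeted by the rule; it sits immediately before /ʁ/, so it assimilates completely and surfaces as [ʁ].
At the second juncture, /ɣ/ likewise becomes [k] adjacent to /k/.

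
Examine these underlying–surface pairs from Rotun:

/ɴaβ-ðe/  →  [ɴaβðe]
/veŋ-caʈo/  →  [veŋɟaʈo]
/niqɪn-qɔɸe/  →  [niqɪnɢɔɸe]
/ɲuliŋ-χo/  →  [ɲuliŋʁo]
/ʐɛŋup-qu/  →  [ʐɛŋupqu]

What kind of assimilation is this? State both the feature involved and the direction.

The segment that alternates is /c/, which surfaces as [ɟ] when adjacent to /ŋ/.
/c/ is voiceless while /ŋ/ is voiced; the output [ɟ] is voiced, matching the trigger — so the feature that spreads is voicing.
Place and manner are unchanged, so the assimilation is partial, not total.
The other alternating forms pattern the same way: /q/ → [ɢ] after /n/ (voiceless → voiced, matching voiced); /χ/ → [ʁ] after /ŋ/ (voiceless → voiced, matching voiced) — only voicing changes, and always toward the preceding segment.
No alternation appears in [ɴaβðe], [ʐɛŋupqu]: there the adjacent consonants already agree in voicing (/ð/ and /β/ are both voiced; /q/ and /p/ are both voiceless), so these forms are consistent with the same rule.
The trigger is the preceding segment, so the direction is progressive (perseverative).

progressive voicing assimilation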